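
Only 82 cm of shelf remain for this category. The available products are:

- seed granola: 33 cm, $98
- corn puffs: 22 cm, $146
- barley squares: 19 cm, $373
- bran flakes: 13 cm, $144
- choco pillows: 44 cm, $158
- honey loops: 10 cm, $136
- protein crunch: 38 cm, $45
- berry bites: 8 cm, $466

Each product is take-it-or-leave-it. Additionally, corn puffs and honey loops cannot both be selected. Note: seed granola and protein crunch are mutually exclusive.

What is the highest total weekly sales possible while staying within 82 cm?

Taking barley squares + choco pillows + honey loops + berry bites: 81 cm used, 1133 in weekly sales.

1133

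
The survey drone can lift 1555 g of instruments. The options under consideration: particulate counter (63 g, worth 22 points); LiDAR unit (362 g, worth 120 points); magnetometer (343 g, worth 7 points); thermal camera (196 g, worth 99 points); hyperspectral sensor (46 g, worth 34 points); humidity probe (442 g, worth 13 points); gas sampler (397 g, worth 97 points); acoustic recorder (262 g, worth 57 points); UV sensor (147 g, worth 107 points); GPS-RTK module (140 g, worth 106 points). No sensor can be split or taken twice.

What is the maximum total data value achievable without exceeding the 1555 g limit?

Density check — GPS-RTK module 0.76, hyperspectral sensor 0.74, UV sensor 0.73, thermal camera 0.51 are the best per g.
The ratio heuristic lands on particulate counter + LiDAR unit + thermal camera + hyperspectral sensor + gas sampler + UV sensor + GPS-RTK module (585) but leaves 204 g idle.
Replace particulate counter with acoustic recorder: the trade gains 35 net, giving 620 at 1550 g.
Next best is LiDAR unit + thermal camera + gas sampler + acoustic recorder + UV sensor + GPS-RTK module at 586 (1504 g) — short by 34.

620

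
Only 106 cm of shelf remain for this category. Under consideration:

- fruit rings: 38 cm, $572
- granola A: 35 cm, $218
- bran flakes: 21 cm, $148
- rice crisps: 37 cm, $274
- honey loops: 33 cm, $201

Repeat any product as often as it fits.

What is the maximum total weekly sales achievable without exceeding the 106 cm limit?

Density check — fruit rings 15.05, rice crisps 7.41, bran flakes 7.05 are the best per cm.
Best packing: 2×fruit rings + bran flakes — 97 cm, 1292 total.
The spare 9 cm is too small for any remaining product, and no exchange beats 1292.

1292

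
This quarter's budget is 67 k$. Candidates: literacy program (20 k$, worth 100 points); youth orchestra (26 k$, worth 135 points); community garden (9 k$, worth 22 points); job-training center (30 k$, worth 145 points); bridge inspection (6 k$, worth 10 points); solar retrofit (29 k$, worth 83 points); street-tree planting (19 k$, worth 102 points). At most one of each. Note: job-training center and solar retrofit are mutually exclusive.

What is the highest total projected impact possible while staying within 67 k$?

337

Taking literacy program + youth orchestra + street-tree planting: 65 k$ used, 337 in projected impact.
The closest alternative, youth orchestra + community garden + job-training center, reaches only 302.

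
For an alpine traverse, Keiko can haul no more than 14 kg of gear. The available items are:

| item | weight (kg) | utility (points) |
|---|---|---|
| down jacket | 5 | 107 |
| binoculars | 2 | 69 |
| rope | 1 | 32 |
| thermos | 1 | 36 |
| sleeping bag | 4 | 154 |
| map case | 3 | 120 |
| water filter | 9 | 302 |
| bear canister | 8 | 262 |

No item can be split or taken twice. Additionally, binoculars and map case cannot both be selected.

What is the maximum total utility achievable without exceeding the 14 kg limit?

Thermos + sleeping bag + water filter uses 14 of the 14 kg and totals 492.
Runner-up rope + thermos + map case + water filter tops out at 490.

492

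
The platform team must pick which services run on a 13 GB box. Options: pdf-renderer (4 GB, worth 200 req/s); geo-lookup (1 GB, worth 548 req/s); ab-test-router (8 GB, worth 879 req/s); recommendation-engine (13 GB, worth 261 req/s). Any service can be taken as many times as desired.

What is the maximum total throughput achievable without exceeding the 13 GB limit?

7124

Ranking by ratio (throughput/GB): geo-lookup 548.00, ab-test-router 109.88, pdf-renderer 50.00, recommendation-engine 20.08.
The ratio ordering already packs tightly: 13×geo-lookup, 13 GB, 7124.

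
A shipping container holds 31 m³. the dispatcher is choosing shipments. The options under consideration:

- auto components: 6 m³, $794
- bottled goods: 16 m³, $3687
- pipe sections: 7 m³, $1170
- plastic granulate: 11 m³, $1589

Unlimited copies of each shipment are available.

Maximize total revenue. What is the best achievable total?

Best packing: bottled goods + 2×pipe sections — 30 m³, 6027 total.
That's the maximum — no swap from here does better than 6027.

6027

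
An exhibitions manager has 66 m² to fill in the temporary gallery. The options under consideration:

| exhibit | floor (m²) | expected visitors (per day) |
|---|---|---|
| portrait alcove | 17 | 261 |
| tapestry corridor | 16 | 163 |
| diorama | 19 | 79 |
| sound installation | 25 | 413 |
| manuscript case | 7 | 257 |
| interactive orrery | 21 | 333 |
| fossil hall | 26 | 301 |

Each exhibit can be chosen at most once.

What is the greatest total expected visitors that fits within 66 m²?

1094

Filling by ratio: sound installation + manuscript case + interactive orrery for 1003, with 13 m² left unused.
The 21 m² tied up in interactive orrery is better spent on portrait alcove + tapestry corridor — total rises to 1094 (65 m²).
Next best is portrait alcove + tapestry corridor + manuscript case + interactive orrery at 1014 (61 m²) — short by 80.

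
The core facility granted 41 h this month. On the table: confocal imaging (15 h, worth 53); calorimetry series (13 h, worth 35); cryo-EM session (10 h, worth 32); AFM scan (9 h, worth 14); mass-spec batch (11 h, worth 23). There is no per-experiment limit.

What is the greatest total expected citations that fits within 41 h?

138

Taking 2×confocal imaging + cryo-EM session: 40 h used, 138 in expected citations.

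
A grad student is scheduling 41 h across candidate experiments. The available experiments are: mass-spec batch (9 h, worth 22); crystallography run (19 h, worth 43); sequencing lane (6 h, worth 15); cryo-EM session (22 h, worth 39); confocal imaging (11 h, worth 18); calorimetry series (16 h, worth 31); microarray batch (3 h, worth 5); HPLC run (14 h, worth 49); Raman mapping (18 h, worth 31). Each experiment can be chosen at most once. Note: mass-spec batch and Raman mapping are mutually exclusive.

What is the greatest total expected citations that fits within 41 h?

Ranking by ratio (expected citations/h): HPLC run 3.50, sequencing lane 2.50, mass-spec batch 2.44, crystallography run 2.26.
The ratio heuristic lands on mass-spec batch + sequencing lane + microarray batch + HPLC run (91) but leaves 9 h idle.
Replace mass-spec batch and microarray batch with crystallography run: the trade gains 16 net, giving 107 at 39 h.

107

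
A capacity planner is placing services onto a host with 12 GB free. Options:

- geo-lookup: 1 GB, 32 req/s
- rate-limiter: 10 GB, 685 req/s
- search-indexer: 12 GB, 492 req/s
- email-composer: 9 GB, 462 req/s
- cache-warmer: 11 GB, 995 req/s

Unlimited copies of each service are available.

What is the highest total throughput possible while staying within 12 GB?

1027

Ranking by ratio (throughput/GB): cache-warmer 90.45, rate-limiter 68.50, email-composer 51.33, search-indexer 41.00.
Best packing: geo-lookup + cache-warmer — 12 GB, 1027 total.
That's the maximum — no swap from here does better than 1027.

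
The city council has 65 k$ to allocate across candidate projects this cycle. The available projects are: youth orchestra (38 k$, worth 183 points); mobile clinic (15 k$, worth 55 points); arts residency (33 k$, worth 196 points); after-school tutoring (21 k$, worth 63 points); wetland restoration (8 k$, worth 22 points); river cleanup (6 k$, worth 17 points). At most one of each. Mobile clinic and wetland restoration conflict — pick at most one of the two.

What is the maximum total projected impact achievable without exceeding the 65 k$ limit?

Arts residency + after-school tutoring + wetland restoration uses 62 of the 65 k$ and totals 281.
The closest alternative, arts residency + after-school tutoring + river cleanup, reaches only 276.

281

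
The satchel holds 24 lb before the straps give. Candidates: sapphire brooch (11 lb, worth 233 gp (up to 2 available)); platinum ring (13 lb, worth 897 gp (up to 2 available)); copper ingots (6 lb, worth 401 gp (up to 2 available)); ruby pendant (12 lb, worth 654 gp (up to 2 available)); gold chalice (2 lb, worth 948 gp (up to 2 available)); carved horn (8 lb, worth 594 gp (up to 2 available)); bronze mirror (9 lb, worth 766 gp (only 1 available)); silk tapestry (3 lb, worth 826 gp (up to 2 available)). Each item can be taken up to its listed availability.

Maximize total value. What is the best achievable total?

4543

Taking the top-ratio items first gives 2×gold chalice + bronze mirror + 2×silk tapestry for 4314 (19 lb).
The 9 lb tied up in bronze mirror is better spent on copper ingots + carved horn — total rises to 4543 (24 lb).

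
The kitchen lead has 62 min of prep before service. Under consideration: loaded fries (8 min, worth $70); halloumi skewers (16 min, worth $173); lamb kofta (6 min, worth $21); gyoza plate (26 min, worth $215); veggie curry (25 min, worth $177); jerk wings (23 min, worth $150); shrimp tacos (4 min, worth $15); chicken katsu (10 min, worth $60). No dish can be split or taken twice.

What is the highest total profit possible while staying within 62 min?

518

Best packing: loaded fries + halloumi skewers + gyoza plate + chicken katsu — 60 min, 518 total.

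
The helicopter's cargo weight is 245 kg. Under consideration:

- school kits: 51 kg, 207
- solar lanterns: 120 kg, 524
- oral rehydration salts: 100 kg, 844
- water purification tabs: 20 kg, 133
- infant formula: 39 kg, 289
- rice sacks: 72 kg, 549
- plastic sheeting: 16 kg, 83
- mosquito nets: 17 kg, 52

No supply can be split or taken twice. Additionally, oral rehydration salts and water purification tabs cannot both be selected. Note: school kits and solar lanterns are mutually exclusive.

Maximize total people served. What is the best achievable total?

1817

By people served per kg: oral rehydration salts 8.44, rice sacks 7.62, infant formula 7.41, water purification tabs 6.65 lead.
Oral rehydration salts + infant formula + rice sacks + plastic sheeting + mosquito nets uses 244 of the 245 kg and totals 1817.
The closest alternative, oral rehydration salts + infant formula + rice sacks + plastic sheeting, reaches only 1765.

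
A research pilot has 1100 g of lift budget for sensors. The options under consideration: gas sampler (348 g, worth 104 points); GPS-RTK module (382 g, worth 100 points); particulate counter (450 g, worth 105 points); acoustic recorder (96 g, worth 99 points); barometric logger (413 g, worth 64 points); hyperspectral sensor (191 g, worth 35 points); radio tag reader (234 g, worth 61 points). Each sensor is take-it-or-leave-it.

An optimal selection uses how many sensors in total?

The maximum data value within 1100 g is 364.
One optimal bundle: gas sampler + GPS-RTK module + acoustic recorder + radio tag reader (1060 g).
Every optimal selection uses 4 sensors.

4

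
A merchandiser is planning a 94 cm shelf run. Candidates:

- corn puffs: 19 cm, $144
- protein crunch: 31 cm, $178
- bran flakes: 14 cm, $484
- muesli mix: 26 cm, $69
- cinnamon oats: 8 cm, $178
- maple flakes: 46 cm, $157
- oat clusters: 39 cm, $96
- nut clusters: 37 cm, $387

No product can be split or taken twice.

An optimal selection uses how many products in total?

4

Optimal total is 1227.
protein crunch + bran flakes + cinnamon oats + nut clusters hits 1227 at 90 cm.
All optima have 4 products.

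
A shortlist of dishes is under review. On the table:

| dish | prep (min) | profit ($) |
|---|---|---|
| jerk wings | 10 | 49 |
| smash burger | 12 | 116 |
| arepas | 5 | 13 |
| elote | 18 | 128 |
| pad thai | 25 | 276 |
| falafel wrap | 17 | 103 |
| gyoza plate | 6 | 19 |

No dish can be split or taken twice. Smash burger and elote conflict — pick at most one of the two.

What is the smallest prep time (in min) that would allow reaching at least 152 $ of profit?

22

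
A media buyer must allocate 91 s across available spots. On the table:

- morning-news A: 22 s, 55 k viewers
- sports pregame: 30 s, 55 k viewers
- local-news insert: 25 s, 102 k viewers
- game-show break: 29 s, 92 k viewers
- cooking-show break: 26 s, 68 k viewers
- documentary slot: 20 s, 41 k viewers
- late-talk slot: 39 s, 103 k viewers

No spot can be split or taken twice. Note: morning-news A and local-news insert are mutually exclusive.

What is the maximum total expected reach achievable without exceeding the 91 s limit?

Taking the top-ratio spots first gives local-news insert + game-show break + cooking-show break for 262 (80 s).
Replace game-show break with late-talk slot: the trade gains 11 net, giving 273 at 90 s.
The spare 1 s is too small for any remaining spot, and no feasible exchange beats 273.

273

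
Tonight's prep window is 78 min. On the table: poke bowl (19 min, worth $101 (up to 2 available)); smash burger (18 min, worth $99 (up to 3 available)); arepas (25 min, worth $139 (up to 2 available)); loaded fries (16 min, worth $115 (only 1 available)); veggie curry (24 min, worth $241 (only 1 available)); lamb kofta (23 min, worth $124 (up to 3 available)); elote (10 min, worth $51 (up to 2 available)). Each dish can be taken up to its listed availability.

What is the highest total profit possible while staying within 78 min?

558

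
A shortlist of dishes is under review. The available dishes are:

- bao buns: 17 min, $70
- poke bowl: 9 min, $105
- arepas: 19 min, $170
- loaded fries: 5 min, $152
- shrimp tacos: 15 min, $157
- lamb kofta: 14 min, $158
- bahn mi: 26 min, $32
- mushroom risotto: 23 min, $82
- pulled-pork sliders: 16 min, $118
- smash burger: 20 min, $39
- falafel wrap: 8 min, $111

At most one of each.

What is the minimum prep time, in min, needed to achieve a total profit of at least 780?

Minimise min subject to total profit ≥ 780.
poke bowl + loaded fries + shrimp tacos + lamb kofta + pulled-pork sliders + falafel wrap reaches 801 using 67 min.
Any bundle with less than 67 min falls short of 780.

67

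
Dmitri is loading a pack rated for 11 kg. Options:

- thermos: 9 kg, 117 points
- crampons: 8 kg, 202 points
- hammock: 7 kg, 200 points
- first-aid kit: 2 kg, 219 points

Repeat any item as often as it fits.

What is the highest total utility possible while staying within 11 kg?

5×first-aid kit uses 10 of the 11 kg and totals 1095.
That's the maximum — no swap from here does better than 1095.

1095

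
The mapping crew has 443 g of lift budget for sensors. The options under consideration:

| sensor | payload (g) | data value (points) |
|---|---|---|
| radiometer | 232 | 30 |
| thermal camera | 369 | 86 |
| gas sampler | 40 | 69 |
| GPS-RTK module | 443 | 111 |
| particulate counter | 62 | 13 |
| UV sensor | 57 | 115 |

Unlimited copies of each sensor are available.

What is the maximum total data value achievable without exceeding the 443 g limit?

874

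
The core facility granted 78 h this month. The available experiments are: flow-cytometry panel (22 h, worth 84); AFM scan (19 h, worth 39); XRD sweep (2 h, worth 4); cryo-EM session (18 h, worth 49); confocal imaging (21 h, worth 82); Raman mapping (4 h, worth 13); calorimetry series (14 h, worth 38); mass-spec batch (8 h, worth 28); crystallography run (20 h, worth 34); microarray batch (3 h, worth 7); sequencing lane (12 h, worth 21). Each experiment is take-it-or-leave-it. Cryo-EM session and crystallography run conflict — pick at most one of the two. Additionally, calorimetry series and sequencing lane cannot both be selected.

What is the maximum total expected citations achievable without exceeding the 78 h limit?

267

Flow-cytometry panel + XRD sweep + cryo-EM session + confocal imaging + Raman mapping + mass-spec batch + microarray batch uses 78 of the 78 h and totals 267.
Every other selection either busts 78 h or breaks a pairing rule or fails to beat 267.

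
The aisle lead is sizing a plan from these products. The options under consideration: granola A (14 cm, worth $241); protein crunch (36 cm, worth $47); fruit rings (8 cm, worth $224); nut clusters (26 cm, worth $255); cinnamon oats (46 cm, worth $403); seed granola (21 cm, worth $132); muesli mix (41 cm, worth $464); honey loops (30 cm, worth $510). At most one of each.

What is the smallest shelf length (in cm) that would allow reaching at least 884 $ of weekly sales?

52

Need the lightest bundle worth ≥ 884.
granola A + fruit rings + honey loops reaches 975 using 52 cm.
Below 52 cm the best achievable stays under 884.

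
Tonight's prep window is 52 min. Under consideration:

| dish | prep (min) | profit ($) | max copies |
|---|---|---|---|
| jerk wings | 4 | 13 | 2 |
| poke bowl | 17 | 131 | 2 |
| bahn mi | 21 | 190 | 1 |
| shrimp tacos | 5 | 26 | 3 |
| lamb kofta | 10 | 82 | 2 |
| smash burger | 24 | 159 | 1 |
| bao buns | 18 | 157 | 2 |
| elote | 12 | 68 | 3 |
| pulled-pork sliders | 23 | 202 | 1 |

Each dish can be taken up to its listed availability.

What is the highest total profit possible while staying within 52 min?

441

Ranking by ratio (profit/min): bahn mi 9.05, pulled-pork sliders 8.78, bao buns 8.72, lamb kofta 8.20.
Taking the top-ratio dishes first gives bahn mi + shrimp tacos + pulled-pork sliders for 418 (49 min).
Dropping bahn mi and shrimp tacos frees 26 min; slotting in lamb kofta + bao buns (28 min) lifts the total to 441 at 51 min.
Nothing else within 52 min beats 441.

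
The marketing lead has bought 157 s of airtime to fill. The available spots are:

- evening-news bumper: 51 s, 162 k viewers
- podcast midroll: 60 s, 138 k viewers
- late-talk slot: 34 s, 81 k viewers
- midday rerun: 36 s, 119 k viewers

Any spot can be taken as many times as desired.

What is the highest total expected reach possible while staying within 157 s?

486

The ratio heuristic lands on 4×midday rerun (476) but leaves 13 s idle.
The 144 s tied up in 4×midday rerun is better spent on 3×evening-news bumper — total rises to 486 (153 s).
The spare 4 s is too small for any remaining spot, and no exchange beats 486.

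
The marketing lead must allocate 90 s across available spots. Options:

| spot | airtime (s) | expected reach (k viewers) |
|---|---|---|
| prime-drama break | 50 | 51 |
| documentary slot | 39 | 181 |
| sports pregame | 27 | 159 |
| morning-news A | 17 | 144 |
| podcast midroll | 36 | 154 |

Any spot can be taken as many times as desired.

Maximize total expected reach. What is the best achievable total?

720

Ranking by ratio (expected reach/s): morning-news A 8.47, sports pregame 5.89, documentary slot 4.64.
Best packing: 5×morning-news A — 85 s, 720 total.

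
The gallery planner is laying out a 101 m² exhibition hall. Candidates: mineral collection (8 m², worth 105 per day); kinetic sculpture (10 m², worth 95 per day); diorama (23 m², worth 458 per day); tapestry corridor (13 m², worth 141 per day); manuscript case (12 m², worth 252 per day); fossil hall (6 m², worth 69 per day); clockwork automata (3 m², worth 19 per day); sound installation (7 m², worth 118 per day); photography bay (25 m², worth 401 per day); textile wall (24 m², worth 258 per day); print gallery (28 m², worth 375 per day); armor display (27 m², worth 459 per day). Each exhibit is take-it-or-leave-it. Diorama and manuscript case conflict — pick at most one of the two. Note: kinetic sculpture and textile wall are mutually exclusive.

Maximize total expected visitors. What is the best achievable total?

1646

Diorama + tapestry corridor + fossil hall + sound installation + photography bay + armor display uses 101 of the 101 m² and totals 1646.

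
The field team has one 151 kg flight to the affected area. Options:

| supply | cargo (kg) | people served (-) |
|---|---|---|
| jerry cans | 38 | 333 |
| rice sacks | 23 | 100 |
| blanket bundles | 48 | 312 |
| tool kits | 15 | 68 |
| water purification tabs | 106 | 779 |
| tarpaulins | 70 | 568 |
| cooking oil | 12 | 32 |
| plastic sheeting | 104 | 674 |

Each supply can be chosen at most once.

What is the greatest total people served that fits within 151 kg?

1112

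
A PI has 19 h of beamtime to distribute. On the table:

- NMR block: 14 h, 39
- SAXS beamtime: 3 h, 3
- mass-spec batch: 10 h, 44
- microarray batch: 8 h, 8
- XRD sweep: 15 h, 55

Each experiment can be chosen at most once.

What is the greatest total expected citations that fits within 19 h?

By expected citations per h: mass-spec batch 4.40, XRD sweep 3.67, NMR block 2.79 lead.
A density-first pass picks SAXS beamtime + mass-spec batch — 47 at 13 h.
Dropping mass-spec batch frees 10 h; slotting in XRD sweep (15 h) lifts the total to 58 at 18 h.

58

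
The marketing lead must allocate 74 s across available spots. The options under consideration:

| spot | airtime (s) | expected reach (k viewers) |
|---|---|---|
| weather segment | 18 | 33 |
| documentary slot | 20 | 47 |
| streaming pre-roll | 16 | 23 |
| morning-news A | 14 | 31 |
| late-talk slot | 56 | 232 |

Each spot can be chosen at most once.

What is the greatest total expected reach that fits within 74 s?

The ratio heuristic lands on morning-news A + late-talk slot (263) but leaves 4 s idle.
Replace morning-news A with weather segment: the trade gains 2 net, giving 265 at 74 s.
Every other selection either busts 74 s or fails to beat 265.

265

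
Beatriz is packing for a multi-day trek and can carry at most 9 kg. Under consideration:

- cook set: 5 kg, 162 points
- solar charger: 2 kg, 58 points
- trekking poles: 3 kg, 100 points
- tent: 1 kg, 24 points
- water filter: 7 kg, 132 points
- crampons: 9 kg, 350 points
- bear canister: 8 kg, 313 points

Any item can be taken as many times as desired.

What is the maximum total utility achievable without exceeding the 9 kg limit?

350

Ranking by ratio (utility/kg): bear canister 39.12, crampons 38.89, trekking poles 33.33.
Greedy by ratio would take tent + bear canister: 9 kg used, total 337.
Dropping tent and bear canister frees 9 kg; slotting in crampons (9 kg) lifts the total to 350 at 9 kg.
No other feasible combination exceeds 350.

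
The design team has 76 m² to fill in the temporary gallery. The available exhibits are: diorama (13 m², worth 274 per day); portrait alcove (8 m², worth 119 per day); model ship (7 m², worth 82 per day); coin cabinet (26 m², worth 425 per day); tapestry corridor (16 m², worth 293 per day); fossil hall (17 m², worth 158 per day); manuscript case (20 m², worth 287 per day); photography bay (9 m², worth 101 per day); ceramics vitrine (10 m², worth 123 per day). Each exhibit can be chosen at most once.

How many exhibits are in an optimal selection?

Best achievable expected visitors is 1279.
diorama + coin cabinet + tapestry corridor + manuscript case hits 1279 at 75 m².
Any selection reaching 1279 contains exactly 4 exhibits.

4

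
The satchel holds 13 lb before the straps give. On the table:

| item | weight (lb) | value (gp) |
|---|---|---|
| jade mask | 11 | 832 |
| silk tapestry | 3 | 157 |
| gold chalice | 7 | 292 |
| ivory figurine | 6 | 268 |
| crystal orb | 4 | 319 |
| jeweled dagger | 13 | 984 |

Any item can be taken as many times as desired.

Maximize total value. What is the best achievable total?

Filling by ratio: 3×crystal orb for 957, with 1 lb left unused.
The 12 lb tied up in 3×crystal orb is better spent on jeweled dagger — total rises to 984 (13 lb).
Every other selection either busts 13 lb or fails to beat 984.

984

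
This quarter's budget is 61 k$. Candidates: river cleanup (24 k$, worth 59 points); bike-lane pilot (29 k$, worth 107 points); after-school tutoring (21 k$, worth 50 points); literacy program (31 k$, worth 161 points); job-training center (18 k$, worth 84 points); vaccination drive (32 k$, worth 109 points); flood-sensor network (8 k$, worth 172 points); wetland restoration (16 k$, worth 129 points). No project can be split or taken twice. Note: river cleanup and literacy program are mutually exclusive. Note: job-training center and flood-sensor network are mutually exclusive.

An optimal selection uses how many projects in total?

3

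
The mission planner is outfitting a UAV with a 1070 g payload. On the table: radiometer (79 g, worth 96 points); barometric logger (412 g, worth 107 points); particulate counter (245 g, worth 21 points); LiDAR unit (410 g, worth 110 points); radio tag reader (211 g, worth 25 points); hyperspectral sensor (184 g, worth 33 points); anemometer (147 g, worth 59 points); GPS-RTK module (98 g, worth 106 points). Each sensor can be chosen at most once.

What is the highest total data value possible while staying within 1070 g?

419

By data value per g: radiometer 1.22, GPS-RTK module 1.08, anemometer 0.40 lead.
Taking the top-ratio sensors first gives radiometer + LiDAR unit + hyperspectral sensor + anemometer + GPS-RTK module for 404 (918 g).
Dropping hyperspectral sensor and anemometer frees 331 g; slotting in barometric logger (412 g) lifts the total to 419 at 999 g.
Next best is radiometer + LiDAR unit + hyperspectral sensor + anemometer + GPS-RTK module at 404 (918 g) — short by 15.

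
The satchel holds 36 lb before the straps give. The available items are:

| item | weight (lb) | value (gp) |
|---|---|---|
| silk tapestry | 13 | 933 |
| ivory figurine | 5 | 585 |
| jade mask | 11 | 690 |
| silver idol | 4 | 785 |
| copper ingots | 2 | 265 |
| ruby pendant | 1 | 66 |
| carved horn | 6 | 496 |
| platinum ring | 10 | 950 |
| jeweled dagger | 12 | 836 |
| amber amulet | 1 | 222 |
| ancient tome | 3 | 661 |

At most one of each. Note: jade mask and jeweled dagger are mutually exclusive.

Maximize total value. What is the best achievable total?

Ranking by ratio (value/lb): amber amulet 222.00, ancient tome 220.33, silver idol 196.25, copper ingots 132.50.
A density-first pass picks ivory figurine + silver idol + copper ingots + ruby pendant + carved horn + platinum ring + amber amulet + ancient tome — 4030 at 32 lb.
Replace ruby pendant and carved horn with jade mask: the trade gains 128 net, giving 4158 at 36 lb.

4158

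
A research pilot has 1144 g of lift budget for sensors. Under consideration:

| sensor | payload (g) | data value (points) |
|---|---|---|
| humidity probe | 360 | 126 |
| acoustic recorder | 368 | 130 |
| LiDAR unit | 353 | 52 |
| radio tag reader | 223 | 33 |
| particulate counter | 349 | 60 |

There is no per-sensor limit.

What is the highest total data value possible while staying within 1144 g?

390

By data value per g: acoustic recorder 0.35, humidity probe 0.35, particulate counter 0.17, radio tag reader 0.15 lead.
Best packing: 3×acoustic recorder — 1104 g, 390 total.
Nothing else within 1144 g beats 390.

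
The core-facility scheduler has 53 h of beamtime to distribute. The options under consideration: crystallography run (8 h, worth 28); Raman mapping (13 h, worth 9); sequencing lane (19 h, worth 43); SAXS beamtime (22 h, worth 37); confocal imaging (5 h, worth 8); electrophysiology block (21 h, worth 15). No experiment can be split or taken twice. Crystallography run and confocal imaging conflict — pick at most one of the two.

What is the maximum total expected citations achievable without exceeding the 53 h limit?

108

Crystallography run + sequencing lane + SAXS beamtime uses 49 of the 53 h and totals 108.
The closest alternative, sequencing lane + SAXS beamtime + confocal imaging, reaches only 88.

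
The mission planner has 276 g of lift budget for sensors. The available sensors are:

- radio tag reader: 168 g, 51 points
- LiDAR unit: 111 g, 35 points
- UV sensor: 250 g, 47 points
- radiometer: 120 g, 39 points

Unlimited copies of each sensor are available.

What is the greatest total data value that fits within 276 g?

78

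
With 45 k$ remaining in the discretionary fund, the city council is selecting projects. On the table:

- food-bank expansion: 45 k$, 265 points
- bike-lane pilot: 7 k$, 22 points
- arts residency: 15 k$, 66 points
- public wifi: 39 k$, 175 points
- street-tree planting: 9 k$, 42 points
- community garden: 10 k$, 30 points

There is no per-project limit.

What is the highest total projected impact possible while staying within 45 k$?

The ratio ordering already packs tightly: food-bank expansion, 45 k$, 265.

265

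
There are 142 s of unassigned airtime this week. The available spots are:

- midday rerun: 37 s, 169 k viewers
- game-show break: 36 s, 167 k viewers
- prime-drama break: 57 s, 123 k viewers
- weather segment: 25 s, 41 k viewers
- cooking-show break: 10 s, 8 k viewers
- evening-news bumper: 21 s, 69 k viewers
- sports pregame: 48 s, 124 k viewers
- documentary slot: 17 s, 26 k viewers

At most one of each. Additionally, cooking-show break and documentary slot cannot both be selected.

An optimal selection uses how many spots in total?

4

Best achievable expected reach is 529.
One optimal bundle: midday rerun + game-show break + evening-news bumper + sports pregame (142 s).
All optima have 4 spots.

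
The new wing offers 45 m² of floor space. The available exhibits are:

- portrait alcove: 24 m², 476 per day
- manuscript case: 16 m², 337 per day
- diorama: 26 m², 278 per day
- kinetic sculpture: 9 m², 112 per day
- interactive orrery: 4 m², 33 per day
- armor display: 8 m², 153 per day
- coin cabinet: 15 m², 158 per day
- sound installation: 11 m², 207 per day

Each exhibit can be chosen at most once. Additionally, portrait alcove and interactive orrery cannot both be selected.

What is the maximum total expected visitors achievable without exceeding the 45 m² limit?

Taking portrait alcove + armor display + sound installation: 43 m² used, 836 in expected visitors.
Every other selection either busts 45 m² or breaks a pairing rule or fails to beat 836.

836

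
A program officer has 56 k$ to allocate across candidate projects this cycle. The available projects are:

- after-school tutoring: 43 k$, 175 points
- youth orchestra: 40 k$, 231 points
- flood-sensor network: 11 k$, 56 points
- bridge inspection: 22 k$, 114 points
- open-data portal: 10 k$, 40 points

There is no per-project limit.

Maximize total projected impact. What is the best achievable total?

By projected impact per k$: youth orchestra 5.78, bridge inspection 5.18, flood-sensor network 5.09, after-school tutoring 4.07 lead.
Best packing: youth orchestra + flood-sensor network — 51 k$, 287 total.
That's the maximum — no swap from here does better than 287.

287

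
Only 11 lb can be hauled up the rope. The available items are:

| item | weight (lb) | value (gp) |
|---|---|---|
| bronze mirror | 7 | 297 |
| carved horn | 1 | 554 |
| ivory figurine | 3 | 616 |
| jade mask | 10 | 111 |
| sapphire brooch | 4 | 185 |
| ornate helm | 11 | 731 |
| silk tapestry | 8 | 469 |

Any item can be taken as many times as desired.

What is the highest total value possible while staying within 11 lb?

6094

Ranking by ratio (value/lb): carved horn 554.00, ivory figurine 205.33, ornate helm 66.45, silk tapestry 58.62.
Best packing: 11×carved horn — 11 lb, 6094 total.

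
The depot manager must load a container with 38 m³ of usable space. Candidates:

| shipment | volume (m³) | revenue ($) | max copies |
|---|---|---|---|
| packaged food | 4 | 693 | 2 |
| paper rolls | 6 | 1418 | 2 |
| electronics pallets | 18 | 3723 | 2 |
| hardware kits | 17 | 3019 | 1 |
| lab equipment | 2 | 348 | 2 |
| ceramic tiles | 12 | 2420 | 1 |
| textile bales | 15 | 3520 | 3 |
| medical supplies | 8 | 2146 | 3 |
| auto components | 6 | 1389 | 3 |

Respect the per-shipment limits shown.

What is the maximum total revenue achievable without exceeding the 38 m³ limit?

9622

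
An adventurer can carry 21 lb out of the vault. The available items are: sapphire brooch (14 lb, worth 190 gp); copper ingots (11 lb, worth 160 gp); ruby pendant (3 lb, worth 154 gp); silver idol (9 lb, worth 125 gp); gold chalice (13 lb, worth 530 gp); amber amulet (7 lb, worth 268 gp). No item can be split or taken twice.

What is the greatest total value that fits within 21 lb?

Filling by ratio: ruby pendant + gold chalice for 684, with 5 lb left unused.
Dropping ruby pendant frees 3 lb; slotting in amber amulet (7 lb) lifts the total to 798 at 20 lb.
The spare 1 lb is too small for any remaining item, and no exchange beats 798.

798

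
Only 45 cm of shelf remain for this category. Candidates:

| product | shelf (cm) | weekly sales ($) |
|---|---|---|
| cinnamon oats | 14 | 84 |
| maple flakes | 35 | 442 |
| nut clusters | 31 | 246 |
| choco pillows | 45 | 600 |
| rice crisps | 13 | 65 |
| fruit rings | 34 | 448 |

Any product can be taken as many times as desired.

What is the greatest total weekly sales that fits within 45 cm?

600

Taking choco pillows: 45 cm used, 600 in weekly sales.
Nothing else within 45 cm beats 600.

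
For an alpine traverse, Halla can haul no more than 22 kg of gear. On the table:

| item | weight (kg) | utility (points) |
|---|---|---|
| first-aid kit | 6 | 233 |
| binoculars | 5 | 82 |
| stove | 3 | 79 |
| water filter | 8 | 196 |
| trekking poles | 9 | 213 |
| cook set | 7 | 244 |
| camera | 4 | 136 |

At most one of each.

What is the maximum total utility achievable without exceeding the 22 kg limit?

695

By utility per kg: first-aid kit 38.83, cook set 34.86, camera 34.00, stove 26.33 lead.
Filling by ratio: first-aid kit + stove + cook set + camera for 692, with 2 kg left unused.
Replace stove with binoculars: the trade gains 3 net, giving 695 at 22 kg.
Runner-up first-aid kit + stove + cook set + camera tops out at 692.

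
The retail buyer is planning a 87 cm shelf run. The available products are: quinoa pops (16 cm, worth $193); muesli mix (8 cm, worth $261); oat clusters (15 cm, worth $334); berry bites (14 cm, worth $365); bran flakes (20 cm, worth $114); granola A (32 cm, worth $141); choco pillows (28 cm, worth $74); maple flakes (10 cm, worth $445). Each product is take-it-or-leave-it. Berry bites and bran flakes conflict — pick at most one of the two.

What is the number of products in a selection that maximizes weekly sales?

5

Best achievable weekly sales is 1598.
quinoa pops + muesli mix + oat clusters + berry bites + maple flakes hits 1598 at 63 cm.
Every optimal selection uses 5 products.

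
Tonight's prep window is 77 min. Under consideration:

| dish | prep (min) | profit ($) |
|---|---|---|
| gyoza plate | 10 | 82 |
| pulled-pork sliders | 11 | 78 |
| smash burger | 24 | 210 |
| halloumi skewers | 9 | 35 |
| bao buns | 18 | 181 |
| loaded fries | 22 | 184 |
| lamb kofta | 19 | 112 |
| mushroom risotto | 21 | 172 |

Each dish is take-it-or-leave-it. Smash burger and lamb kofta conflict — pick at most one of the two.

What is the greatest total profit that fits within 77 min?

657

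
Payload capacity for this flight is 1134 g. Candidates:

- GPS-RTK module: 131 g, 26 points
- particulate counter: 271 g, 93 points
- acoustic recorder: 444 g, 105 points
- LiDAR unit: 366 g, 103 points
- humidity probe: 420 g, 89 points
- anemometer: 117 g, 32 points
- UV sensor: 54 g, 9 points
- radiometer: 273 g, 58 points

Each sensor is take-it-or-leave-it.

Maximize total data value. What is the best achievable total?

Taking the top-ratio sensors first gives particulate counter + LiDAR unit + anemometer + UV sensor + radiometer for 295 (1081 g).
The 444 g tied up in anemometer and UV sensor and radiometer is better spent on acoustic recorder — total rises to 301 (1081 g).
No other feasible combination exceeds 301.

301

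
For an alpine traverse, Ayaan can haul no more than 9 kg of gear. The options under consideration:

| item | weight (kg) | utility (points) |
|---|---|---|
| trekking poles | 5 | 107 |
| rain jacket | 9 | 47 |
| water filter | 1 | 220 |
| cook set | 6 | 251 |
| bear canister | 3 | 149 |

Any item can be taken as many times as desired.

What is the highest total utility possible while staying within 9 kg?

1980

By utility per kg: water filter 220.00, bear canister 49.67, cook set 41.83 lead.
Taking 9×water filter: 9 kg used, 1980 in utility.
Nothing else within 9 kg beats 1980.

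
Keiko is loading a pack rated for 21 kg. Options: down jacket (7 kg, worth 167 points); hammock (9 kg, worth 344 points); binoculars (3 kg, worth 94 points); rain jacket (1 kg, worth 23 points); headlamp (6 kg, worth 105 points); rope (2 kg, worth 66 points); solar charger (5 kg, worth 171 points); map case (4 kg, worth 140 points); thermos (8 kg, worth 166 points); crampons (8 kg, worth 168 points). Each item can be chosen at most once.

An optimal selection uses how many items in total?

The maximum utility within 21 kg is 749.
hammock + binoculars + solar charger + map case hits 749 at 21 kg.
Any selection reaching 749 contains exactly 4 items.

4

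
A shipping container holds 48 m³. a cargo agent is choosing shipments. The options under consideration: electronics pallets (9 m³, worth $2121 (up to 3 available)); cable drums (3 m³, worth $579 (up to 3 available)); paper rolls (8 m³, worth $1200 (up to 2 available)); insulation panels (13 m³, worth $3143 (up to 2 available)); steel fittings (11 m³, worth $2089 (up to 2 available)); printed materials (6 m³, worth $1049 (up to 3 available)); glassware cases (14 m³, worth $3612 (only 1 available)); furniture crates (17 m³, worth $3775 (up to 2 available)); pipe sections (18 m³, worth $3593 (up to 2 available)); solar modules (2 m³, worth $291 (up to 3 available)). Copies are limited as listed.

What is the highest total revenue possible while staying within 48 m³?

11576

Taking the top-ratio shipments first gives 2×cable drums + 2×insulation panels + glassware cases + solar modules for 11347 (48 m³).
Replace cable drums and insulation panels and solar modules with 2×electronics pallets: the trade gains 229 net, giving 11576 at 48 m³.
That's the maximum — no swap from here does better than 11576.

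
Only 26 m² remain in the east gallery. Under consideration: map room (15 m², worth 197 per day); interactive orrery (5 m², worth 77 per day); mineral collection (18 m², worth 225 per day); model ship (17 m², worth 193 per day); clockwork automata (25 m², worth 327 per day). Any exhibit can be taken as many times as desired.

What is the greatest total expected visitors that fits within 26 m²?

Best packing: 5×interactive orrery — 25 m², 385 total.
Every other selection either busts 26 m² or fails to beat 385.

385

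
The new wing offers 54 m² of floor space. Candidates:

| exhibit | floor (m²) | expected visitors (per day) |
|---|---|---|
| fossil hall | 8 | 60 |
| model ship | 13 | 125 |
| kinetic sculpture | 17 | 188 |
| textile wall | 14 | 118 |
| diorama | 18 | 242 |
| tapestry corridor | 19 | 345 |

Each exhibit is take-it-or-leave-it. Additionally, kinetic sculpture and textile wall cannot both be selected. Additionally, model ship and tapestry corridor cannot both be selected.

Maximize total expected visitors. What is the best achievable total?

Ranking by ratio (expected visitors/m²): tapestry corridor 18.16, diorama 13.44, kinetic sculpture 11.06, model ship 9.62.
Kinetic sculpture + diorama + tapestry corridor uses 54 of the 54 m² and totals 775.
Next best is textile wall + diorama + tapestry corridor at 705 (51 m²) — short by 70.

775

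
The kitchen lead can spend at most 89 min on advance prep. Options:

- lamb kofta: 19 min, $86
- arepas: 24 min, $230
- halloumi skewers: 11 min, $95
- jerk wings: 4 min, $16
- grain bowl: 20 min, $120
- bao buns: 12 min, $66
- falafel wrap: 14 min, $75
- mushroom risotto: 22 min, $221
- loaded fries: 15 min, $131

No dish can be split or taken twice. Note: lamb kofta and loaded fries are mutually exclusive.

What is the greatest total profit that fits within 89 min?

Density check — mushroom risotto 10.05, arepas 9.58, loaded fries 8.73, halloumi skewers 8.64 are the best per min.
Best packing: arepas + halloumi skewers + jerk wings + bao buns + mushroom risotto + loaded fries — 88 min, 759 total.
Next best is arepas + halloumi skewers + falafel wrap + mushroom risotto + loaded fries at 752 (86 min) — short by 7.

759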